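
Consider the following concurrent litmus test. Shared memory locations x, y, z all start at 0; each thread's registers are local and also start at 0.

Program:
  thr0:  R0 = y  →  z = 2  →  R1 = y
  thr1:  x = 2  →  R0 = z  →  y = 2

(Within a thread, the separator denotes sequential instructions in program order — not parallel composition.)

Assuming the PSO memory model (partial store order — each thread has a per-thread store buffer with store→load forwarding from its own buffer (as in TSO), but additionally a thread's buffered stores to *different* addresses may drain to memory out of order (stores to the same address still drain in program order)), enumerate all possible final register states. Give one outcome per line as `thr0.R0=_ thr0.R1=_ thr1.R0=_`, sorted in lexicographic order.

outcome vector order: (thr0.R0,thr0.R1,thr1.R0)
|PSO outcomes| = 5

thr0.R0=0 thr0.R1=0 thr1.R0=0
thr0.R0=0 thr0.R1=0 thr1.R0=2
thr0.R0=0 thr0.R1=2 thr1.R0=0
thr0.R0=0 thr0.R1=2 thr1.R0=2
thr0.R0=2 thr0.R1=2 thr1.R0=0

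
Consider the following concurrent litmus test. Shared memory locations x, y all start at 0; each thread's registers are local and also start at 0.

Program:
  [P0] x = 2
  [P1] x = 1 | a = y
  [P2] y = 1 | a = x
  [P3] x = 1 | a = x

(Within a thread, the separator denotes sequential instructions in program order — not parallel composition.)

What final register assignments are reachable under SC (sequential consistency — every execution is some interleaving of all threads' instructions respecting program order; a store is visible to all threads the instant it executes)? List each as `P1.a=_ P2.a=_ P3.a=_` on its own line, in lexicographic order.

P1.a=0 P2.a=1 P3.a=1
P1.a=0 P2.a=1 P3.a=2
P1.a=0 P2.a=2 P3.a=1
P1.a=0 P2.a=2 P3.a=2
P1.a=1 P2.a=0 P3.a=1
P1.a=1 P2.a=0 P3.a=2
P1.a=1 P2.a=1 P3.a=1
P1.a=1 P2.a=1 P3.a=2
P1.a=1 P2.a=2 P3.a=1
P1.a=1 P2.a=2 P3.a=2

outcome vector order: (P1.a,P2.a,P3.a)
|SC outcomes| = 10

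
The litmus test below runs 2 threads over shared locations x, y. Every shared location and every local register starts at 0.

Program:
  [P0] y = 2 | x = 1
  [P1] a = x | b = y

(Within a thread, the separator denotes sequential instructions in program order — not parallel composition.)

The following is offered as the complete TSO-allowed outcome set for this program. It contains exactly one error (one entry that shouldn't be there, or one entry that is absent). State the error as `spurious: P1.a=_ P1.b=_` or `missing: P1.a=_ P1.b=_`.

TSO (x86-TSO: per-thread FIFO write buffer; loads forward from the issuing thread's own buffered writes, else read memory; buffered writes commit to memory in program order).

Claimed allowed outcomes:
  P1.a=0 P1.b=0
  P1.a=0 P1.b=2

missing: P1.a=1 P1.b=2

outcome vector order: (P1.a,P1.b)
TSO: 3 outcomes — {0/0; 0/2; 1/2}
TSO∖claimed = {1/2}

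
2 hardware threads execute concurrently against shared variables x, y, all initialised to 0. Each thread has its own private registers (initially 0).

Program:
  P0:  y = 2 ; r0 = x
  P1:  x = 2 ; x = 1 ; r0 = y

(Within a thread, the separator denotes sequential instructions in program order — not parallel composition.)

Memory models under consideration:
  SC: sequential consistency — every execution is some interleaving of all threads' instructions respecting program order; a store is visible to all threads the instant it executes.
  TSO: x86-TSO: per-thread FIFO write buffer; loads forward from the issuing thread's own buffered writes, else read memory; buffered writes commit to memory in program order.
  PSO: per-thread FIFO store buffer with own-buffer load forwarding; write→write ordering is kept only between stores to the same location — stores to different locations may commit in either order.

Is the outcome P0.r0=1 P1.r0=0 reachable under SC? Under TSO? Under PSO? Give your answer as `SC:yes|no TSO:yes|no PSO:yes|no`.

outcome vector order: (P0.r0,P1.r0)
SC: 4 outcomes — {02; 10; 12; 22}
TSO: 6 outcomes — {00; 02; 10; 12; 20; 22}
PSO: 6 outcomes — {00; 02; 10; 12; 20; 22}
target 10 ∈ {SC,TSO,PSO}

SC:yes TSO:yes PSO:yes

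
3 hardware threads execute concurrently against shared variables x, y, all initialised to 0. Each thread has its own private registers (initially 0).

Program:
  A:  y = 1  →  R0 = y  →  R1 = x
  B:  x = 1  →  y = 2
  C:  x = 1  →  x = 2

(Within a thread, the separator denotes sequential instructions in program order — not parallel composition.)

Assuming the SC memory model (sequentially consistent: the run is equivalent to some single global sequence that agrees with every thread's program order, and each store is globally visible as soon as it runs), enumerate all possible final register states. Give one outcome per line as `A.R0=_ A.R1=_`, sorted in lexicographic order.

A.R0=1 A.R1=0
A.R0=1 A.R1=1
A.R0=1 A.R1=2
A.R0=2 A.R1=1
A.R0=2 A.R1=2

outcome vector order: (A.R0,A.R1)
|SC outcomes| = 5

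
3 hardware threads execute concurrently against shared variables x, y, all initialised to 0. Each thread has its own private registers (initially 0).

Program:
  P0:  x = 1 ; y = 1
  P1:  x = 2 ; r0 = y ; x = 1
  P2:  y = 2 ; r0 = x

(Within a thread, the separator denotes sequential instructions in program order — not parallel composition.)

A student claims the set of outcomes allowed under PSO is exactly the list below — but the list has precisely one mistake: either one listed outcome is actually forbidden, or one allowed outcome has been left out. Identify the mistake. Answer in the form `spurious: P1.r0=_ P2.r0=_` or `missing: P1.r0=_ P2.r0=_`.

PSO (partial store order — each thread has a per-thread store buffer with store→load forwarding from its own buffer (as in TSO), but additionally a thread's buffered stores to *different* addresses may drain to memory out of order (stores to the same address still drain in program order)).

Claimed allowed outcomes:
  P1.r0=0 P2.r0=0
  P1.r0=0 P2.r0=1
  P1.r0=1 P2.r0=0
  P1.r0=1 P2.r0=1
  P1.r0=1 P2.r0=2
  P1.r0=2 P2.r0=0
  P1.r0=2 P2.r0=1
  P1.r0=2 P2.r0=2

outcome vector order: (P1.r0,P2.r0)
[PSO] allowed = {0/0, 0/1, 0/2, 1/0, 1/1, 1/2, 2/0, 2/1, 2/2}
PSO∖claimed = {0/2}

missing: P1.r0=0 P2.r0=2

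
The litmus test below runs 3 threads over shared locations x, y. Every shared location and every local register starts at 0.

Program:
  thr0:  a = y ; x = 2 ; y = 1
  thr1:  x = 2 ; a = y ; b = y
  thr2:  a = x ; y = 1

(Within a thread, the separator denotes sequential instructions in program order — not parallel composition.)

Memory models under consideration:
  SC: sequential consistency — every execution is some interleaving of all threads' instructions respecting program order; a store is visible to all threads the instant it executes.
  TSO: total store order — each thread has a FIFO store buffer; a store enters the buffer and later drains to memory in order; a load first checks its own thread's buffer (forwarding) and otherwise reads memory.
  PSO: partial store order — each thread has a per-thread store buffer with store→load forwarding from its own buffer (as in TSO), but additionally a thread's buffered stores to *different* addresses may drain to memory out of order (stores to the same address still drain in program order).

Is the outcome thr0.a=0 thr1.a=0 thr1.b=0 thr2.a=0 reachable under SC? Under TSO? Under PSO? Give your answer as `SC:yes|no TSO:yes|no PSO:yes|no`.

SC:yes TSO:yes PSO:yes

outcome vector order: (thr0.a,thr1.a,thr1.b,thr2.a)
under SC → (0,0,0,0) (0,0,0,2) (0,0,1,0) (0,0,1,2) (0,1,1,0) (0,1,1,2) (1,0,0,0) (1,0,0,2) (1,0,1,0) (1,0,1,2) (1,1,1,0) (1,1,1,2)
under TSO → (0,0,0,0) (0,0,0,2) (0,0,1,0) (0,0,1,2) (0,1,1,0) (0,1,1,2) (1,0,0,0) (1,0,0,2) (1,0,1,0) (1,0,1,2) (1,1,1,0) (1,1,1,2)
under PSO → (0,0,0,0) (0,0,0,2) (0,0,1,0) (0,0,1,2) (0,1,1,0) (0,1,1,2) (1,0,0,0) (1,0,0,2) (1,0,1,0) (1,0,1,2) (1,1,1,0) (1,1,1,2)
target (0,0,0,0) ∈ {SC,TSO,PSO}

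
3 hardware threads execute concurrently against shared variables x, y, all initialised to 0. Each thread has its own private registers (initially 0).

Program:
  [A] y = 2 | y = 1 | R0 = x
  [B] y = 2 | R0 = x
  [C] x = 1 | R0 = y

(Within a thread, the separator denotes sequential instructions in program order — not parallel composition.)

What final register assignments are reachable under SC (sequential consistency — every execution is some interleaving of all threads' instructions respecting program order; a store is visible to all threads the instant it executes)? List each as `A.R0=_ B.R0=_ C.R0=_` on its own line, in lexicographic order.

A.R0=0 B.R0=0 C.R0=1
A.R0=0 B.R0=0 C.R0=2
A.R0=0 B.R0=1 C.R0=1
A.R0=0 B.R0=1 C.R0=2
A.R0=1 B.R0=0 C.R0=1
A.R0=1 B.R0=0 C.R0=2
A.R0=1 B.R0=1 C.R0=0
A.R0=1 B.R0=1 C.R0=1
A.R0=1 B.R0=1 C.R0=2

outcome vector order: (A.R0,B.R0,C.R0)
|SC outcomes| = 9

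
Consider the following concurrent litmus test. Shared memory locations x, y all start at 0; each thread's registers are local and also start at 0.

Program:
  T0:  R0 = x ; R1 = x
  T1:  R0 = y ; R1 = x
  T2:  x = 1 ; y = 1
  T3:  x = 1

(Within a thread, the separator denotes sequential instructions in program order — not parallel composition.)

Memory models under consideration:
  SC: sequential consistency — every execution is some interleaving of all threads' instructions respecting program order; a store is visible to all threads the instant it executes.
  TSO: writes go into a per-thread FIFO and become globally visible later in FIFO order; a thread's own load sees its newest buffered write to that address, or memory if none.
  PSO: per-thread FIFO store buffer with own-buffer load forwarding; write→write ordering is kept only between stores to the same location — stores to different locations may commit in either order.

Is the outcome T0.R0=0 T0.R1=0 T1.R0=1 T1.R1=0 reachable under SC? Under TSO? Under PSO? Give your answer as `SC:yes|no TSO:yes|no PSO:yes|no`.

outcome vector order: (T0.R0,T0.R1,T1.R0,T1.R1)
[SC] allowed = {0000; 0001; 0011; 0100; 0101; 0111; 1100; 1101; 1111}
[TSO] allowed = {0000; 0001; 0011; 0100; 0101; 0111; 1100; 1101; 1111}
[PSO] allowed = {0000; 0001; 0010; 0011; 0100; 0101; 0110; 0111; 1100; 1101; 1110; 1111}
target 0010 ∈ {PSO}

SC:no TSO:no PSO:yes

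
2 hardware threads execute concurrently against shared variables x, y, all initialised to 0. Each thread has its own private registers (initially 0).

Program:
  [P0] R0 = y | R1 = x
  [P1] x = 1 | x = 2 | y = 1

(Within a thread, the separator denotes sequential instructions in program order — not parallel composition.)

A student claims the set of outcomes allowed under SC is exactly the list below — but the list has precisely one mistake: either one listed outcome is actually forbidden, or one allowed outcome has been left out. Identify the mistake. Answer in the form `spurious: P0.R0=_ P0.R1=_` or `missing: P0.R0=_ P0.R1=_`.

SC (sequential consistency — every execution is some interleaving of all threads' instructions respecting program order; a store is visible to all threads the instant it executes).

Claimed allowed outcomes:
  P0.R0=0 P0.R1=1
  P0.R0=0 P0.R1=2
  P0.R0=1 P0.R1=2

outcome vector order: (P0.R0,P0.R1)
SC (4): (0,0) (0,1) (0,2) (1,2)
SC∖claimed = {(0,0)}

missing: P0.R0=0 P0.R1=0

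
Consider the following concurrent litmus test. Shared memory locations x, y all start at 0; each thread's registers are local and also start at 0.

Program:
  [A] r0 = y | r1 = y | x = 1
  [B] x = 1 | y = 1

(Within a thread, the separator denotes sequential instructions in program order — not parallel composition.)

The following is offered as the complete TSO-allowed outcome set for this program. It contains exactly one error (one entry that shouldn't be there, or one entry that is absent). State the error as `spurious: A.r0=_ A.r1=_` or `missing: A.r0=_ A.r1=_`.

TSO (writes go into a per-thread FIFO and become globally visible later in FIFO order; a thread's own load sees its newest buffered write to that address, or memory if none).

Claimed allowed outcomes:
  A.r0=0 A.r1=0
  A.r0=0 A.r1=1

outcome vector order: (A.r0,A.r1)
[TSO] allowed = {0/0 0/1 1/1}
TSO∖claimed = {1/1}

missing: A.r0=1 A.r1=1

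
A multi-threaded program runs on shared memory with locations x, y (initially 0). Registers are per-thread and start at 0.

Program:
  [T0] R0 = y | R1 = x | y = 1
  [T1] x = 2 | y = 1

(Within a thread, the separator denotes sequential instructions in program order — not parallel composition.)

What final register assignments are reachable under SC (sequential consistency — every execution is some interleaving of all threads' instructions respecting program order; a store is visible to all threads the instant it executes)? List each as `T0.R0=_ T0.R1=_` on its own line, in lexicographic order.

outcome vector order: (T0.R0,T0.R1)
|SC outcomes| = 3

T0.R0=0 T0.R1=0
T0.R0=0 T0.R1=2
T0.R0=1 T0.R1=2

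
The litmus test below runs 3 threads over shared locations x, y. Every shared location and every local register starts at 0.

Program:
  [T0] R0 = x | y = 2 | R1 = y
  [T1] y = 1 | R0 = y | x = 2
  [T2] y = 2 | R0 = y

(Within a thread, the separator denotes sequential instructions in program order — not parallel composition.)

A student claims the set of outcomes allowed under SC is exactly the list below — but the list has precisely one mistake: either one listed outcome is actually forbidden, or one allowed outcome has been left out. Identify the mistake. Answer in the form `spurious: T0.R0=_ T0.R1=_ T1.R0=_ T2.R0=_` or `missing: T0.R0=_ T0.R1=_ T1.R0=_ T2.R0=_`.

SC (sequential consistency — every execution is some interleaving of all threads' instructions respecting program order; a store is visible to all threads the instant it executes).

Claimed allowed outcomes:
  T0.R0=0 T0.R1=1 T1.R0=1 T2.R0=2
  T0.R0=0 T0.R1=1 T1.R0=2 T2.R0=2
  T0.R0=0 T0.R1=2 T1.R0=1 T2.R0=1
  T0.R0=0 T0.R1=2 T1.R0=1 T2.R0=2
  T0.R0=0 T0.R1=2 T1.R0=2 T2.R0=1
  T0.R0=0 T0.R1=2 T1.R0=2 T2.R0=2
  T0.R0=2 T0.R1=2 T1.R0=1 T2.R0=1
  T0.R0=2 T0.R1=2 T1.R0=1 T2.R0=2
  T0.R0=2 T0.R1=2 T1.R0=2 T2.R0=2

missing: T0.R0=0 T0.R1=1 T1.R0=1 T2.R0=1

outcome vector order: (T0.R0,T0.R1,T1.R0,T2.R0)
SC (10): <0 1 1 1>, <0 1 1 2>, <0 1 2 2>, <0 2 1 1>, <0 2 1 2>, <0 2 2 1>, <0 2 2 2>, <2 2 1 1>, <2 2 1 2>, <2 2 2 2>
SC∖claimed = {<0 1 1 1>}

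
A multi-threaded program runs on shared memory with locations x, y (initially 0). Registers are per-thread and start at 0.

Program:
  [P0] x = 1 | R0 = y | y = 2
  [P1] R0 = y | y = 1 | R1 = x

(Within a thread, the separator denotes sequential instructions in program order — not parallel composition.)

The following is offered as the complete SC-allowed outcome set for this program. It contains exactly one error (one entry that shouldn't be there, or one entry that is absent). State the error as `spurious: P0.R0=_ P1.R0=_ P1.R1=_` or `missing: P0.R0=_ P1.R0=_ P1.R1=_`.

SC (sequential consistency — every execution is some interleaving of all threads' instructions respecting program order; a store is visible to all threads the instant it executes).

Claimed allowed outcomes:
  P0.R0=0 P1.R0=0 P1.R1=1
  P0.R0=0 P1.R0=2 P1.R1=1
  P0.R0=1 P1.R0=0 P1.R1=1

outcome vector order: (P0.R0,P1.R0,P1.R1)
SC (4): <0 0 1>; <0 2 1>; <1 0 0>; <1 0 1>
SC∖claimed = {<1 0 0>}

missing: P0.R0=1 P1.R0=0 P1.R1=0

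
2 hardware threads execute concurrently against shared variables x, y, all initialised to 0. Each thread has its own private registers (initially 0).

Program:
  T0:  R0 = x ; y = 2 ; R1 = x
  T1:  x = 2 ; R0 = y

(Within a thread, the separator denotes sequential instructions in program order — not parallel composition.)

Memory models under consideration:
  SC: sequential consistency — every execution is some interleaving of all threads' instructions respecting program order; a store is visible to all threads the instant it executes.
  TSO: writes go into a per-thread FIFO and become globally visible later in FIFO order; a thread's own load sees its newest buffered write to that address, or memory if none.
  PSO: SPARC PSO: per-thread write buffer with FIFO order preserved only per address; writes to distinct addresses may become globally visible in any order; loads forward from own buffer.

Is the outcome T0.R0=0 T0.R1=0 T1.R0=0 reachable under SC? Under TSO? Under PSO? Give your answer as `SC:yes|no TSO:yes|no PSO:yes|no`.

outcome vector order: (T0.R0,T0.R1,T1.R0)
[SC] allowed = {(0,0,2); (0,2,0); (0,2,2); (2,2,0); (2,2,2)}
[TSO] allowed = {(0,0,0); (0,0,2); (0,2,0); (0,2,2); (2,2,0); (2,2,2)}
[PSO] allowed = {(0,0,0); (0,0,2); (0,2,0); (0,2,2); (2,2,0); (2,2,2)}
target (0,0,0) ∈ {TSO,PSO}

SC:no TSO:yes PSO:yes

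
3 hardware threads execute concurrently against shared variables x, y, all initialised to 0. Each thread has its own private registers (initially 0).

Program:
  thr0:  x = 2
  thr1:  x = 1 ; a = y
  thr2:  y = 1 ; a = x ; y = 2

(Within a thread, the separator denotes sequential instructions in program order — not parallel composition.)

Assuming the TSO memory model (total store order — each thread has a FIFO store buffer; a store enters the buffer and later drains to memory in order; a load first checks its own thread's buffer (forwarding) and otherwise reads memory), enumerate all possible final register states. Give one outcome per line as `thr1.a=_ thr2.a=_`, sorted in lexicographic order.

thr1.a=0 thr2.a=0
thr1.a=0 thr2.a=1
thr1.a=0 thr2.a=2
thr1.a=1 thr2.a=0
thr1.a=1 thr2.a=1
thr1.a=1 thr2.a=2
thr1.a=2 thr2.a=0
thr1.a=2 thr2.a=1
thr1.a=2 thr2.a=2

outcome vector order: (thr1.a,thr2.a)
|TSO outcomes| = 9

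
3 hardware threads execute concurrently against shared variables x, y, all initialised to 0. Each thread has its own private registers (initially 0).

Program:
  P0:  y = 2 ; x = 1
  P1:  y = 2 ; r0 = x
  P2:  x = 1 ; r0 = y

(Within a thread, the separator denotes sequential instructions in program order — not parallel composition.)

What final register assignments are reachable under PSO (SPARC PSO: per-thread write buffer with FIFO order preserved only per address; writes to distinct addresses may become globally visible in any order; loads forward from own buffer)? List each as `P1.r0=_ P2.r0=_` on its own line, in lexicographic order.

P1.r0=0 P2.r0=0
P1.r0=0 P2.r0=2
P1.r0=1 P2.r0=0
P1.r0=1 P2.r0=2

outcome vector order: (P1.r0,P2.r0)
|PSO outcomes| = 4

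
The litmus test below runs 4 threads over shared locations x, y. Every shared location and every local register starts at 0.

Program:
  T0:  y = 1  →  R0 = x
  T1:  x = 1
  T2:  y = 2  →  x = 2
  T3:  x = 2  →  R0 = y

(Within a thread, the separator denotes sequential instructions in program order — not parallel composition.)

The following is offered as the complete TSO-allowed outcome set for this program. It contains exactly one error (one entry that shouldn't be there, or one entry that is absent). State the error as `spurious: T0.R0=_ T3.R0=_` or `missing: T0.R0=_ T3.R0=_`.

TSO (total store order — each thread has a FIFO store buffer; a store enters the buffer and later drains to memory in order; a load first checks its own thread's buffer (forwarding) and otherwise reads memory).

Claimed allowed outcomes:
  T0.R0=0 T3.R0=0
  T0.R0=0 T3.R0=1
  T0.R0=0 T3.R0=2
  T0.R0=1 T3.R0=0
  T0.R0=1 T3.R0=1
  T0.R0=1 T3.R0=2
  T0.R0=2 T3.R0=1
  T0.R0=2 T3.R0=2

outcome vector order: (T0.R0,T3.R0)
TSO: 9 outcomes — {0/0, 0/1, 0/2, 1/0, 1/1, 1/2, 2/0, 2/1, 2/2}
TSO∖claimed = {2/0}

missing: T0.R0=2 T3.R0=0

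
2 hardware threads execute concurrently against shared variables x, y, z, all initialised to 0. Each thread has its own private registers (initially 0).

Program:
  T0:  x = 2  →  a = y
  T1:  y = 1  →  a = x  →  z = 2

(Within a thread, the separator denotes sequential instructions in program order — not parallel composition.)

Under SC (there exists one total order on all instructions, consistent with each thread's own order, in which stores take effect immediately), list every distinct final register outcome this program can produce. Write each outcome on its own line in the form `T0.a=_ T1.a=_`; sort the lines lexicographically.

outcome vector order: (T0.a,T1.a)
|SC outcomes| = 3

T0.a=0 T1.a=2
T0.a=1 T1.a=0
T0.a=1 T1.a=2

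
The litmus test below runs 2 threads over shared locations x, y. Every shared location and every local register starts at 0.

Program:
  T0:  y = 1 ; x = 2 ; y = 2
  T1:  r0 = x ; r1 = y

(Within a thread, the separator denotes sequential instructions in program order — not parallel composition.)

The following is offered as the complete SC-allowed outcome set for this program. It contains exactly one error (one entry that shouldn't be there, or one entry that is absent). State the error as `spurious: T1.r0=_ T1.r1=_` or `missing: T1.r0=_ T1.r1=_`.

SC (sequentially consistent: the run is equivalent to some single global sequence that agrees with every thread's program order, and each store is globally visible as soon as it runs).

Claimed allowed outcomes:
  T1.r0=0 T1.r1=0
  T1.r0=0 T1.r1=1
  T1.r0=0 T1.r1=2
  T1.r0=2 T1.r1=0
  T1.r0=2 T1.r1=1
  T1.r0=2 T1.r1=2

spurious: T1.r0=2 T1.r1=0

outcome vector order: (T1.r0,T1.r1)
SC (5): 0/0, 0/1, 0/2, 2/1, 2/2
claimed∖SC = {2/0}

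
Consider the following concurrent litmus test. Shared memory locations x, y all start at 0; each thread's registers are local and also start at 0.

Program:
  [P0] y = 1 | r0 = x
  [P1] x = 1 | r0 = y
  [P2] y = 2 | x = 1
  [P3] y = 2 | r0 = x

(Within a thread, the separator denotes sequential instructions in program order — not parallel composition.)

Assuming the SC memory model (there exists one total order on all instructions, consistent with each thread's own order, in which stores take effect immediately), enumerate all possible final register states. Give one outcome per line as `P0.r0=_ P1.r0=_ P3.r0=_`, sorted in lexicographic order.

outcome vector order: (P0.r0,P1.r0,P3.r0)
|SC outcomes| = 9

P0.r0=0 P1.r0=1 P3.r0=0
P0.r0=0 P1.r0=1 P3.r0=1
P0.r0=0 P1.r0=2 P3.r0=0
P0.r0=0 P1.r0=2 P3.r0=1
P0.r0=1 P1.r0=0 P3.r0=1
P0.r0=1 P1.r0=1 P3.r0=0
P0.r0=1 P1.r0=1 P3.r0=1
P0.r0=1 P1.r0=2 P3.r0=0
P0.r0=1 P1.r0=2 P3.r0=1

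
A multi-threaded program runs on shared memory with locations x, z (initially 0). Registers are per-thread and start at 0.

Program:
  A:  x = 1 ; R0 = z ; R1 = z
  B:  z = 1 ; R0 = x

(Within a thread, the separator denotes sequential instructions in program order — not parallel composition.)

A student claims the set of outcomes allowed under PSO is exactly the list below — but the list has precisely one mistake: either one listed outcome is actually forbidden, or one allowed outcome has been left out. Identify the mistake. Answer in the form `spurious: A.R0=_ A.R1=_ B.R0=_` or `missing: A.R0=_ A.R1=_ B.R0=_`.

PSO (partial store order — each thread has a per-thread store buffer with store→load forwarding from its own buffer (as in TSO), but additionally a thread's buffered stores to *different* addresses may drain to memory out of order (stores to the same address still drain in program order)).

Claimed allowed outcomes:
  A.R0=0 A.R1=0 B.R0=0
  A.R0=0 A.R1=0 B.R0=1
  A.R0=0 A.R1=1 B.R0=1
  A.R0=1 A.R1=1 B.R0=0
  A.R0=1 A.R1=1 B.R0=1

outcome vector order: (A.R0,A.R1,B.R0)
PSO (6): 000; 001; 010; 011; 110; 111
PSO∖claimed = {010}

missing: A.R0=0 A.R1=1 B.R0=0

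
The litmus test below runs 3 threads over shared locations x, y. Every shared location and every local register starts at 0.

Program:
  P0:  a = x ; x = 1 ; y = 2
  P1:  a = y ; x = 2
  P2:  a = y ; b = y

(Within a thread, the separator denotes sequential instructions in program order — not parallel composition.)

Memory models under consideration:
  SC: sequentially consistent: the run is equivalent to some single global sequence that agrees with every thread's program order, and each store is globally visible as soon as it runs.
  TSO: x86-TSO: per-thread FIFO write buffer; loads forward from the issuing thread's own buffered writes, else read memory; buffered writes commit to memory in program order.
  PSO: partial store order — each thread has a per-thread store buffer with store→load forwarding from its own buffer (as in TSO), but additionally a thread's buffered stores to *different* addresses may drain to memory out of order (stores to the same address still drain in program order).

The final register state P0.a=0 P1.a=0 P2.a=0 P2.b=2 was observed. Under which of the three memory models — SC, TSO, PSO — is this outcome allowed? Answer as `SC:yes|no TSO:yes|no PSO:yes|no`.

outcome vector order: (P0.a,P1.a,P2.a,P2.b)
[SC] allowed = {0000, 0002, 0022, 0200, 0202, 0222, 2000, 2002, 2022}
[TSO] allowed = {0000, 0002, 0022, 0200, 0202, 0222, 2000, 2002, 2022}
[PSO] allowed = {0000, 0002, 0022, 0200, 0202, 0222, 2000, 2002, 2022}
target 0002 ∈ {SC,TSO,PSO}

SC:yes TSO:yes PSO:yes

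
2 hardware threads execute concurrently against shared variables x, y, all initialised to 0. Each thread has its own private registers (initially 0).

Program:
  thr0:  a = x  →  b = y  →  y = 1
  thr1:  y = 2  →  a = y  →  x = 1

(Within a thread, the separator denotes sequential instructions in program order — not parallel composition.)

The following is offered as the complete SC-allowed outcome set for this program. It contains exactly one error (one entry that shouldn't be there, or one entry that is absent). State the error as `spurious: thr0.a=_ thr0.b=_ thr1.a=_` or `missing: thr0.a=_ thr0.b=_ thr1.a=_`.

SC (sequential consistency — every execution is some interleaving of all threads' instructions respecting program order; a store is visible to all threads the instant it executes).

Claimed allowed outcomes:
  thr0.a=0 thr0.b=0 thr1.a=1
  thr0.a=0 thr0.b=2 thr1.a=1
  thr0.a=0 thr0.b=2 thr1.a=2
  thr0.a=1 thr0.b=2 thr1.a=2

missing: thr0.a=0 thr0.b=0 thr1.a=2

outcome vector order: (thr0.a,thr0.b,thr1.a)
SC: 5 outcomes — {0/0/1 0/0/2 0/2/1 0/2/2 1/2/2}
SC∖claimed = {0/0/2}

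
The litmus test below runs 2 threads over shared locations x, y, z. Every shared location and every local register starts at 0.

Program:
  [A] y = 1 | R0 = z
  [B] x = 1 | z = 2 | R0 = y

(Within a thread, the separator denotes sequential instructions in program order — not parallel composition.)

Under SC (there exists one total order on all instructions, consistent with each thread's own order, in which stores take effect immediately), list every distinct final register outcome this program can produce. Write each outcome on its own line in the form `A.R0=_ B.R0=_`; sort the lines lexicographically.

A.R0=0 B.R0=1
A.R0=2 B.R0=0
A.R0=2 B.R0=1

outcome vector order: (A.R0,B.R0)
|SC outcomes| = 3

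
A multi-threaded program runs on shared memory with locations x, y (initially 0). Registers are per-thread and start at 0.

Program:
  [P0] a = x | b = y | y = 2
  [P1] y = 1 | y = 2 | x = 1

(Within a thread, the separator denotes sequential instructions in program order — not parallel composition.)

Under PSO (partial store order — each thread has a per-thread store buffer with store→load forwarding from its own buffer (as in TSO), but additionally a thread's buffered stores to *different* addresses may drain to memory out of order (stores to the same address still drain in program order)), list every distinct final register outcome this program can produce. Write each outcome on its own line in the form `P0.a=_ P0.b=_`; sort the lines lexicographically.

outcome vector order: (P0.a,P0.b)
|PSO outcomes| = 6

P0.a=0 P0.b=0
P0.a=0 P0.b=1
P0.a=0 P0.b=2
P0.a=1 P0.b=0
P0.a=1 P0.b=1
P0.a=1 P0.b=2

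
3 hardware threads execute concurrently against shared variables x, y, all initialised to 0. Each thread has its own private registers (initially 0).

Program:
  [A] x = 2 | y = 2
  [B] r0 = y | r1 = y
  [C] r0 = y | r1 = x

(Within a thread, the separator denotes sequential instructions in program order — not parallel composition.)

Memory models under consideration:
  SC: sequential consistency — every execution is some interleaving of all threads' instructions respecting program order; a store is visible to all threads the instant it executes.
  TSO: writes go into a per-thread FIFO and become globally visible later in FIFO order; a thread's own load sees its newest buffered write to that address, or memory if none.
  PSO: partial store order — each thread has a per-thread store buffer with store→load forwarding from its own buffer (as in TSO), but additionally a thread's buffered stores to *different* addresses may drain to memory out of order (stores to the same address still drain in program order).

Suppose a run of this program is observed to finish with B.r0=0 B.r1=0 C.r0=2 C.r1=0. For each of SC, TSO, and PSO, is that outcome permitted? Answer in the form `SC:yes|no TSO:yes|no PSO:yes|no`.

SC:no TSO:no PSO:yes

outcome vector order: (B.r0,B.r1,C.r0,C.r1)
SC: 9 outcomes — {0000 0002 0022 0200 0202 0222 2200 2202 2222}
TSO: 9 outcomes — {0000 0002 0022 0200 0202 0222 2200 2202 2222}
PSO: 12 outcomes — {0000 0002 0020 0022 0200 0202 0220 0222 2200 2202 2220 2222}
target 0020 ∈ {PSO}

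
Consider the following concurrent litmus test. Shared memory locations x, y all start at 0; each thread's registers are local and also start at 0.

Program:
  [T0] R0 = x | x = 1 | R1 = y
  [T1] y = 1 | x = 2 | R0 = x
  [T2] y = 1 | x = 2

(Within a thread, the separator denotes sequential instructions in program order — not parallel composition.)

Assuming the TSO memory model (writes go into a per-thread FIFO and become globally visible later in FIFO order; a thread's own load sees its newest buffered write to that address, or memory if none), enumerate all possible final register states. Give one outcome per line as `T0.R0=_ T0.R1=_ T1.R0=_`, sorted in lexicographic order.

outcome vector order: (T0.R0,T0.R1,T1.R0)
|TSO outcomes| = 6

T0.R0=0 T0.R1=0 T1.R0=1
T0.R0=0 T0.R1=0 T1.R0=2
T0.R0=0 T0.R1=1 T1.R0=1
T0.R0=0 T0.R1=1 T1.R0=2
T0.R0=2 T0.R1=1 T1.R0=1
T0.R0=2 T0.R1=1 T1.R0=2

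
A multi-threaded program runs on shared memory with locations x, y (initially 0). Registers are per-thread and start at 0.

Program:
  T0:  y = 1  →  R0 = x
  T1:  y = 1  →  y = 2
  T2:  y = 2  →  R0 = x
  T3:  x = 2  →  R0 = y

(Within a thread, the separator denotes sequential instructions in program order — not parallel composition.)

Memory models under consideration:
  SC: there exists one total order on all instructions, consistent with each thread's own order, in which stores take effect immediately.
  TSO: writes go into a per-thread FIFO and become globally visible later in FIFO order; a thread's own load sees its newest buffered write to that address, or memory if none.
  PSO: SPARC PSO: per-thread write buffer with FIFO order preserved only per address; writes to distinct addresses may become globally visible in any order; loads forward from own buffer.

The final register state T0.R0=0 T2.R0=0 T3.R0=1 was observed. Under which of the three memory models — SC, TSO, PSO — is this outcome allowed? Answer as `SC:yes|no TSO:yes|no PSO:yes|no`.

SC:yes TSO:yes PSO:yes

outcome vector order: (T0.R0,T2.R0,T3.R0)
[SC] allowed = {(0,0,1) (0,0,2) (0,2,1) (0,2,2) (2,0,1) (2,0,2) (2,2,0) (2,2,1) (2,2,2)}
[TSO] allowed = {(0,0,0) (0,0,1) (0,0,2) (0,2,0) (0,2,1) (0,2,2) (2,0,0) (2,0,1) (2,0,2) (2,2,0) (2,2,1) (2,2,2)}
[PSO] allowed = {(0,0,0) (0,0,1) (0,0,2) (0,2,0) (0,2,1) (0,2,2) (2,0,0) (2,0,1) (2,0,2) (2,2,0) (2,2,1) (2,2,2)}
target (0,0,1) ∈ {SC,TSO,PSO}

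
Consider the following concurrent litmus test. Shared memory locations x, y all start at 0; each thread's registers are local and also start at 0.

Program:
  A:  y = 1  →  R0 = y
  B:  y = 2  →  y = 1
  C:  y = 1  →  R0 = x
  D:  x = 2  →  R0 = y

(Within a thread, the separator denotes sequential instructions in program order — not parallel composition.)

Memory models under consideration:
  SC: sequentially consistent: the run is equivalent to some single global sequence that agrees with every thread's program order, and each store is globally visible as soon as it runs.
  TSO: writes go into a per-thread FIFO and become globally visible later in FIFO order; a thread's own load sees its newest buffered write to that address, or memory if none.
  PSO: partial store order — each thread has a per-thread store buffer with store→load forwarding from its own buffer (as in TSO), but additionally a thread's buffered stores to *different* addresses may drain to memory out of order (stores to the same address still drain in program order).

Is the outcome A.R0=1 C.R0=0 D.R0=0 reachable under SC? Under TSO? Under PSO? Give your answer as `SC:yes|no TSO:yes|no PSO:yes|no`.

SC:no TSO:yes PSO:yes

outcome vector order: (A.R0,C.R0,D.R0)
under SC → 1/0/1; 1/0/2; 1/2/0; 1/2/1; 1/2/2; 2/0/1; 2/0/2; 2/2/0; 2/2/1; 2/2/2
under TSO → 1/0/0; 1/0/1; 1/0/2; 1/2/0; 1/2/1; 1/2/2; 2/0/0; 2/0/1; 2/0/2; 2/2/0; 2/2/1; 2/2/2
under PSO → 1/0/0; 1/0/1; 1/0/2; 1/2/0; 1/2/1; 1/2/2; 2/0/0; 2/0/1; 2/0/2; 2/2/0; 2/2/1; 2/2/2
target 1/0/0 ∈ {TSO,PSO}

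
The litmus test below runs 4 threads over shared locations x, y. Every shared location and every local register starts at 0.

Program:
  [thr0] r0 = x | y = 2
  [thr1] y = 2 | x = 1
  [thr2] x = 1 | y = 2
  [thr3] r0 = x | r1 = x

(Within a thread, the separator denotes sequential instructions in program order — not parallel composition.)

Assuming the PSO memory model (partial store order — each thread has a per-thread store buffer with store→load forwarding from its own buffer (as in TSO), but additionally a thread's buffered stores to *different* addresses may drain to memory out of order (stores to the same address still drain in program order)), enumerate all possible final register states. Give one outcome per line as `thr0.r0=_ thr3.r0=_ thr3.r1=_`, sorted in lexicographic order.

outcome vector order: (thr0.r0,thr3.r0,thr3.r1)
|PSO outcomes| = 6

thr0.r0=0 thr3.r0=0 thr3.r1=0
thr0.r0=0 thr3.r0=0 thr3.r1=1
thr0.r0=0 thr3.r0=1 thr3.r1=1
thr0.r0=1 thr3.r0=0 thr3.r1=0
thr0.r0=1 thr3.r0=0 thr3.r1=1
thr0.r0=1 thr3.r0=1 thr3.r1=1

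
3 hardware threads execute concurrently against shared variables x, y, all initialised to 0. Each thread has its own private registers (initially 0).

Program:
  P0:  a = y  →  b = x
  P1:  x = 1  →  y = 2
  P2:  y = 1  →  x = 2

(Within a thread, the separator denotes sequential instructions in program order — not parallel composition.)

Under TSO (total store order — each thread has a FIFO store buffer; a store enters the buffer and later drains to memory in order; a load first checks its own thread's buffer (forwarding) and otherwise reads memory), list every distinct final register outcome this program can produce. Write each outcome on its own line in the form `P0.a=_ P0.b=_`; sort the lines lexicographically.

P0.a=0 P0.b=0
P0.a=0 P0.b=1
P0.a=0 P0.b=2
P0.a=1 P0.b=0
P0.a=1 P0.b=1
P0.a=1 P0.b=2
P0.a=2 P0.b=1
P0.a=2 P0.b=2

outcome vector order: (P0.a,P0.b)
|TSO outcomes| = 8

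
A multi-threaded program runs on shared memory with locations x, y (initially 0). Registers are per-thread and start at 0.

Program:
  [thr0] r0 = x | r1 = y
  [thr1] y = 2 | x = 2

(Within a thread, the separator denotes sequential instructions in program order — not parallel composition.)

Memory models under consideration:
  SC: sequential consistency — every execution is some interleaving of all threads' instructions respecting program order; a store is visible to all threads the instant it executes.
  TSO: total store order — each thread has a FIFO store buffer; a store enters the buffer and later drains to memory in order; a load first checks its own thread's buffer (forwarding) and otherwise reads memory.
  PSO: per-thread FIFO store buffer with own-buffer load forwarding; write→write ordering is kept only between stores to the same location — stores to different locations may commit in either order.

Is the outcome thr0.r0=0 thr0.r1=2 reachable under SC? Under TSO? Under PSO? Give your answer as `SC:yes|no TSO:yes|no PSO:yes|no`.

outcome vector order: (thr0.r0,thr0.r1)
under SC → <0 0> <0 2> <2 2>
under TSO → <0 0> <0 2> <2 2>
under PSO → <0 0> <0 2> <2 0> <2 2>
target <0 2> ∈ {SC,TSO,PSO}

SC:yes TSO:yes PSO:yes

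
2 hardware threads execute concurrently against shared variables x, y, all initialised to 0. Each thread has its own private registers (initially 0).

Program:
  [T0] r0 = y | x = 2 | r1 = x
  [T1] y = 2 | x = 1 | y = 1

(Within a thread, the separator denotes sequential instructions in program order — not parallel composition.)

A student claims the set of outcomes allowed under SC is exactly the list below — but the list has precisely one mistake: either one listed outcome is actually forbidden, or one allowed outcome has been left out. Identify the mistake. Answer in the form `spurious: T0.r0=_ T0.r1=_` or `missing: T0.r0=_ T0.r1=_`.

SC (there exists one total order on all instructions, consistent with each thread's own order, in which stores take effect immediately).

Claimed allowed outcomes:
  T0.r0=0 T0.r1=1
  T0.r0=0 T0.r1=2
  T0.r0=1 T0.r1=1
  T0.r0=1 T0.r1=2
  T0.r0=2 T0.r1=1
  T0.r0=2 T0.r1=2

outcome vector order: (T0.r0,T0.r1)
SC (5): 0/1, 0/2, 1/2, 2/1, 2/2
claimed∖SC = {1/1}

spurious: T0.r0=1 T0.r1=1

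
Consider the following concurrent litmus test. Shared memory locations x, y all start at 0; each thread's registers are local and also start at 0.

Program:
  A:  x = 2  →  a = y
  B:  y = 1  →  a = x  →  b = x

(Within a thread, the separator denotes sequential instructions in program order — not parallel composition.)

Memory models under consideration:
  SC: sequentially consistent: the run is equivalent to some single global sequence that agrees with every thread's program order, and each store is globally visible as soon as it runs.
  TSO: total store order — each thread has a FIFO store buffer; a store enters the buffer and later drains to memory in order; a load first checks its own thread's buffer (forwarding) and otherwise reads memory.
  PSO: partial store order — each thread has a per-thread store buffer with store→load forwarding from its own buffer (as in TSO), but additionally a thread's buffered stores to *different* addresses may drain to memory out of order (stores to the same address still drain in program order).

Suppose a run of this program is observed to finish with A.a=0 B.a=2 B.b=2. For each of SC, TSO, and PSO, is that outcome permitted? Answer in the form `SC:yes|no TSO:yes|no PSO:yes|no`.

SC:yes TSO:yes PSO:yes

outcome vector order: (A.a,B.a,B.b)
under SC → (0,2,2); (1,0,0); (1,0,2); (1,2,2)
under TSO → (0,0,0); (0,0,2); (0,2,2); (1,0,0); (1,0,2); (1,2,2)
under PSO → (0,0,0); (0,0,2); (0,2,2); (1,0,0); (1,0,2); (1,2,2)
target (0,2,2) ∈ {SC,TSO,PSO}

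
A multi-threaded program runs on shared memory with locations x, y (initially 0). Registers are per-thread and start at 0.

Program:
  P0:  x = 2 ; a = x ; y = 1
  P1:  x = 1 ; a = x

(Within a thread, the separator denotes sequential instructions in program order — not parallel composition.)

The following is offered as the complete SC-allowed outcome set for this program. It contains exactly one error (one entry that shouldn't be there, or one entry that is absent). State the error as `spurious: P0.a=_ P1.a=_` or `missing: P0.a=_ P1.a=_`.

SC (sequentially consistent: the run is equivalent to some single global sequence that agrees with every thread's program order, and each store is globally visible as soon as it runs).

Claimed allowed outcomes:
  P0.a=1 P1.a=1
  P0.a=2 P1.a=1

outcome vector order: (P0.a,P1.a)
SC: 3 outcomes — {<1 1>; <2 1>; <2 2>}
SC∖claimed = {<2 2>}

missing: P0.a=2 P1.a=2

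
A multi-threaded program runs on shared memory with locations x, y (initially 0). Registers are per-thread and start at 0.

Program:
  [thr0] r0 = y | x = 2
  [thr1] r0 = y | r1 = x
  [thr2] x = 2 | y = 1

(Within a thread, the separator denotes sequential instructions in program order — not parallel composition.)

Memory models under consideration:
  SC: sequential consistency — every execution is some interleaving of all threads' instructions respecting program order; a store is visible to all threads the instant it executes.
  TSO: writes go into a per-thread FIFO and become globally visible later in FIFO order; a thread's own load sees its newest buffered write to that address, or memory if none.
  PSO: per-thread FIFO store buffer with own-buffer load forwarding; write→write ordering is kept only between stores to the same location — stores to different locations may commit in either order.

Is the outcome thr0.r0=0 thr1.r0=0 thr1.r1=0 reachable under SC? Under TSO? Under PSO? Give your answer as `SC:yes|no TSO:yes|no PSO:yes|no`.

SC:yes TSO:yes PSO:yes

outcome vector order: (thr0.r0,thr1.r0,thr1.r1)
SC (6): (0,0,0), (0,0,2), (0,1,2), (1,0,0), (1,0,2), (1,1,2)
TSO (6): (0,0,0), (0,0,2), (0,1,2), (1,0,0), (1,0,2), (1,1,2)
PSO (8): (0,0,0), (0,0,2), (0,1,0), (0,1,2), (1,0,0), (1,0,2), (1,1,0), (1,1,2)
target (0,0,0) ∈ {SC,TSO,PSO}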